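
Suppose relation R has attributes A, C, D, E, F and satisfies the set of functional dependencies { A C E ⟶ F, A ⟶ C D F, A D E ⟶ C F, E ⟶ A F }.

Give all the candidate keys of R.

{E}

Attribute E never appears on the right-hand side of any dependency, so E must belong to every candidate key.
{E}⁺ = {A, C, D, E, F}, which is all of the schema, so {E} is the only candidate key.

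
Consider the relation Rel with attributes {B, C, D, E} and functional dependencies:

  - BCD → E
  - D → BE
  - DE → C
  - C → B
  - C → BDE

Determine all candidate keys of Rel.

{C}⁺: C→B adds B; C→BDE adds D, E → {B, C, D, E}.
{D}⁺: D→BE adds B, E; DE→C adds C → {B, C, D, E}.
Any other superkey contains one of these as a subset, so there are no further candidate keys.

{C}, {D}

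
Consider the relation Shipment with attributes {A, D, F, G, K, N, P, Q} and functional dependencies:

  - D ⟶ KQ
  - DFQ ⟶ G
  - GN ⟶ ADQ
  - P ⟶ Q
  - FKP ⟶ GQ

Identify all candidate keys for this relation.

{D, F, N, P}, {F, G, N, P}, {F, K, N, P}

Attributes F, N, P never appear on any right-hand side, so every candidate key must contain {F, N, P}.
{F, N, P}⁺ = {F, N, P, Q}, which is not all of the schema, so we must add further attributes.
{D, F, N, P}⁺: D→KQ adds K, Q; DFQ→G adds G; GN→ADQ adds A → {A, D, F, G, K, N, P, Q}. Minimal: {F, N, P}⁺ = {F, N, P, Q}; {D, N, P}⁺ = {D, K, N, P, Q}; {D, F, P}⁺ = {D, F, G, K, P, Q}; … — none reach the full schema.
{F, G, N, P}⁺: GN→ADQ adds A, D, Q; D→KQ adds K → {A, D, F, G, K, N, P, Q}. Minimal: {G, N, P}⁺ = {A, D, G, K, N, P, Q}; {F, N, P}⁺ = {F, N, P, Q}; {F, G, P}⁺ = {F, G, P, Q}; … — none reach the full schema.
{F, K, N, P}⁺: P→Q adds Q; FKP→GQ adds G; GN→ADQ adds A, D → {A, D, F, G, K, N, P, Q}. Minimal: {K, N, P}⁺ = {K, N, P, Q}; {F, N, P}⁺ = {F, N, P, Q}; {F, K, P}⁺ = {F, G, K, P, Q}; … — none reach the full schema.
Any other superkey contains one of these as a subset, so there are no further candidate keys.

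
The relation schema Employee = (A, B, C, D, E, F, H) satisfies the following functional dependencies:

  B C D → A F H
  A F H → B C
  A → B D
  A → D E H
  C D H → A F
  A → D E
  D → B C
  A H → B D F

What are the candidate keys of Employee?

{A}, {D}

{A}⁺: A→BD adds B, D; A→DEH adds E, H; D→BC adds C; AH→BDF adds F → {A, B, C, D, E, F, H}.
{D}⁺: D→BC adds B, C; BCD→AFH adds A, F, H; A→DEH adds E → {A, B, C, D, E, F, H}.
Any other superkey contains one of these as a subset, so there are no further candidate keys.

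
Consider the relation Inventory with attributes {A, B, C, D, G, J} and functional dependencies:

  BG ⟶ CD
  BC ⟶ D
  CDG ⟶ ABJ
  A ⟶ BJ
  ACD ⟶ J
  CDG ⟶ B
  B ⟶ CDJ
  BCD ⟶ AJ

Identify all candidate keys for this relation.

{A, G}⁺: A→BJ adds B, J; B→CDJ adds C, D → {A, B, C, D, G, J}. Minimal: {G}⁺ = {G}; {A}⁺ = {A, B, C, D, J} — none reach the full schema.
{B, G}⁺: BG→CD adds C, D; CDG→ABJ adds A, J → {A, B, C, D, G, J}. Minimal: {G}⁺ = {G}; {B}⁺ = {A, B, C, D, J} — none reach the full schema.
{C, D, G}⁺: CDG→ABJ adds A, B, J → {A, B, C, D, G, J}. Minimal: {D, G}⁺ = {D, G}; {C, G}⁺ = {C, G}; {C, D}⁺ = {C, D} — none reach the full schema.
Any other superkey contains one of these as a subset, so there are no further candidate keys.

{A, G}; {B, G}; {C, D, G}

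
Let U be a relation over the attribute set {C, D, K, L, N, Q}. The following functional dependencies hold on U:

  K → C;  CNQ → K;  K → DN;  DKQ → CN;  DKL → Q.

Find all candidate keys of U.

{K, L}; {C, L, N, Q}

Attribute L never appears on the right-hand side of any dependency, so L must belong to every candidate key.
{L}⁺ = {L}, which is not all of the schema, so we must add further attributes.
{K, L}⁺: K→C adds C; K→DN adds D, N; DKL→Q adds Q → {C, D, K, L, N, Q}. Minimal: {L}⁺ = {L}; {K}⁺ = {C, D, K, N} — none reach the full schema.
{C, L, N, Q}⁺: CNQ→K adds K; K→DN adds D → {C, D, K, L, N, Q}. Minimal: {L, N, Q}⁺ = {L, N, Q}; {C, N, Q}⁺ = {C, D, K, N, Q}; {C, L, Q}⁺ = {C, L, Q}; … — none reach the full schema.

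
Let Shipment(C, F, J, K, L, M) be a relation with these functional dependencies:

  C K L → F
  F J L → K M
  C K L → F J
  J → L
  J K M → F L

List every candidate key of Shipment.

(C, F, J), (C, J, K), (C, K, L)

Attribute C never appears on the right-hand side of any dependency, so C must belong to every candidate key.
{C}⁺ = {C}, which is not all of the schema, so we must add further attributes.
{C, F, J}⁺: J→L adds L; FJL→KM adds K, M → {C, F, J, K, L, M}. Minimal: {F, J}⁺ = {F, J, K, L, M}; {C, J}⁺ = {C, J, L}; {C, F}⁺ = {C, F} — none reach the full schema.
{C, J, K}⁺: J→L adds L; CKL→F adds F; FJL→KM adds M → {C, F, J, K, L, M}. Minimal: {J, K}⁺ = {J, K, L}; {C, K}⁺ = {C, K}; {C, J}⁺ = {C, J, L} — none reach the full schema.
{C, K, L}⁺: CKL→F adds F; CKL→FJ adds J; FJL→KM adds M → {C, F, J, K, L, M}. Minimal: {K, L}⁺ = {K, L}; {C, L}⁺ = {C, L}; {C, K}⁺ = {C, K} — none reach the full schema.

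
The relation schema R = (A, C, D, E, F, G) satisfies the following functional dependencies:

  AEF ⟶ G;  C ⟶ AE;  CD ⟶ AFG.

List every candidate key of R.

(C, D)

Attributes C, D never appear on any right-hand side, so every candidate key must contain {C, D}.
{C, D}⁺ = {A, C, D, E, F, G}, which is all of the schema, so {C, D} is the only candidate key.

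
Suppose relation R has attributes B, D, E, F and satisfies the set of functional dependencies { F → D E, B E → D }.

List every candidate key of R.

{B, F}⁺: F→DE adds D, E → {B, D, E, F}.

BF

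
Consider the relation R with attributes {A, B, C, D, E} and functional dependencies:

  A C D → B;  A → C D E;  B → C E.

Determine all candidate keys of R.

{A}

Attribute A never appears on the right-hand side of any dependency, so A must belong to every candidate key.
{A}⁺ = {A, B, C, D, E}, which is all of the schema, so {A} is the only candidate key.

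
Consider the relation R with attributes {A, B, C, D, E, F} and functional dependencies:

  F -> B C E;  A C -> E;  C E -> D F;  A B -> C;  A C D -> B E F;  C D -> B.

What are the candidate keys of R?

{A, B}, {A, C}, {A, F}

{A, B}⁺: AB→C adds C; AC→E adds E; CE→DF adds D, F → {A, B, C, D, E, F}. Minimal: {B}⁺ = {B}; {A}⁺ = {A} — none reach the full schema.
{A, C}⁺: AC→E adds E; CE→DF adds D, F; ACD→BEF adds B → {A, B, C, D, E, F}. Minimal: {C}⁺ = {C}; {A}⁺ = {A} — none reach the full schema.
{A, F}⁺: F→BCE adds B, C, E; CE→DF adds D → {A, B, C, D, E, F}. Minimal: {F}⁺ = {B, C, D, E, F}; {A}⁺ = {A} — none reach the full schema.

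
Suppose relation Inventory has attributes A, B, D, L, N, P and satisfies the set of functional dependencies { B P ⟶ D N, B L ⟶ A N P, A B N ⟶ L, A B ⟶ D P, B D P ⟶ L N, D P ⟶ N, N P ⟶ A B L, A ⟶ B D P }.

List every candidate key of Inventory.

A, BL, BP, DP, NP

{A}⁺: A→BDP adds B, D, P; BP→DN adds N; ABN→L adds L → {A, B, D, L, N, P}.
{B, L}⁺: BL→ANP adds A, N, P; AB→DP adds D → {A, B, D, L, N, P}. Minimal: {L}⁺ = {L}; {B}⁺ = {B} — none reach the full schema.
{B, P}⁺: BP→DN adds D, N; BDP→LN adds L; NP→ABL adds A → {A, B, D, L, N, P}. Minimal: {P}⁺ = {P}; {B}⁺ = {B} — none reach the full schema.
{D, P}⁺: DP→N adds N; NP→ABL adds A, B, L → {A, B, D, L, N, P}. Minimal: {P}⁺ = {P}; {D}⁺ = {D} — none reach the full schema.
{N, P}⁺: NP→ABL adds A, B, L; A→BDP adds D → {A, B, D, L, N, P}. Minimal: {P}⁺ = {P}; {N}⁺ = {N} — none reach the full schema.
Any other superkey contains one of these as a subset, so there are no further candidate keys.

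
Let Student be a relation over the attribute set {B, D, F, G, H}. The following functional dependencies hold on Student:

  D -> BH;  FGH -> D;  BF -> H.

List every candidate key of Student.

{B, F, G}, {D, F, G}, {F, G, H}

Attributes F, G never appear on any right-hand side, so every candidate key must contain {F, G}.
{F, G}⁺ = {F, G}, which is not all of the schema, so we must add further attributes.
{B, F, G}⁺: BF→H adds H; FGH→D adds D → {B, D, F, G, H}.
{D, F, G}⁺: D→BH adds B, H → {B, D, F, G, H}.
{F, G, H}⁺: FGH→D adds D; D→BH adds B → {B, D, F, G, H}.
Any other superkey contains one of these as a subset, so there are no further candidate keys.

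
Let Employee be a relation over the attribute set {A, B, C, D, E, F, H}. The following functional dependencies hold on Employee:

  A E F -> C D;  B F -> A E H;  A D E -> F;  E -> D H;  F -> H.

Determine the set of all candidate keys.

Attribute B never appears on the right-hand side of any dependency, so B must belong to every candidate key.
{B}⁺ = {B}, which is not all of the schema, so we must add further attributes.
{B, F}⁺: BF→AEH adds A, E, H; E→DH adds D; AEF→CD adds C → {A, B, C, D, E, F, H}. Minimal: {F}⁺ = {F, H}; {B}⁺ = {B} — none reach the full schema.
{A, B, E}⁺: E→DH adds D, H; ADE→F adds F; AEF→CD adds C → {A, B, C, D, E, F, H}. Minimal: {B, E}⁺ = {B, D, E, H}; {A, E}⁺ = {A, C, D, E, F, H}; {A, B}⁺ = {A, B} — none reach the full schema.

BF, ABE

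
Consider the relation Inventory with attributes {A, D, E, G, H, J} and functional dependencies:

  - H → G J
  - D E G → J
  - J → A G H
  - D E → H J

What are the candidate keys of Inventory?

Attributes D, E never appear on any right-hand side, so every candidate key must contain {D, E}.
{D, E}⁺ = {A, D, E, G, H, J}, which is all of the schema, so {D, E} is the only candidate key.

{D, E}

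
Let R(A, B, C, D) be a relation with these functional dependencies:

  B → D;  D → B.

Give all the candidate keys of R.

ABC, ACD

{A, B, C}⁺: B→D adds D → {A, B, C, D}. Minimal: {B, C}⁺ = {B, C, D}; {A, C}⁺ = {A, C}; {A, B}⁺ = {A, B, D} — none reach the full schema.
{A, C, D}⁺: D→B adds B → {A, B, C, D}. Minimal: {C, D}⁺ = {B, C, D}; {A, D}⁺ = {A, B, D}; {A, C}⁺ = {A, C} — none reach the full schema.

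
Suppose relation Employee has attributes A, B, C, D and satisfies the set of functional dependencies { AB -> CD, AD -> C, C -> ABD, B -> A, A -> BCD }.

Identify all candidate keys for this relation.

A, B, C

{A}⁺: A→BCD adds B, C, D → {A, B, C, D}.
{B}⁺: B→A adds A; A→BCD adds C, D → {A, B, C, D}.
{C}⁺: C→ABD adds A, B, D → {A, B, C, D}.
Any other superkey contains one of these as a subset, so there are no further candidate keys.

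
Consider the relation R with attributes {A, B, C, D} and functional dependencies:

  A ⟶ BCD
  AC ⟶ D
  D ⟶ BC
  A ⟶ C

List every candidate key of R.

{A}⁺: A→BCD adds B, C, D → {A, B, C, D}.
No other minimal superkey exists.

A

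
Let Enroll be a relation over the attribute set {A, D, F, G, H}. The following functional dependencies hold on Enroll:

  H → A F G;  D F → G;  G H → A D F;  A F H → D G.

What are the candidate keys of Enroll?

Attribute H never appears on the right-hand side of any dependency, so H must belong to every candidate key.
{H}⁺ = {A, D, F, G, H}, which is all of the schema, so {H} is the only candidate key.

{H}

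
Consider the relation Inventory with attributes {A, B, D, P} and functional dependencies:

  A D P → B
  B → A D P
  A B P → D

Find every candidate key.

{B}⁺: B→ADP adds A, D, P → {A, B, D, P}.
{A, D, P}⁺: ADP→B adds B → {A, B, D, P}. Minimal: {D, P}⁺ = {D, P}; {A, P}⁺ = {A, P}; {A, D}⁺ = {A, D} — none reach the full schema.

(B), (A, D, P)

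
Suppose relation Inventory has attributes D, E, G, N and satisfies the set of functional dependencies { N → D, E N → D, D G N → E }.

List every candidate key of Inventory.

{G, N}⁺: N→D adds D; DGN→E adds E → {D, E, G, N}.

GN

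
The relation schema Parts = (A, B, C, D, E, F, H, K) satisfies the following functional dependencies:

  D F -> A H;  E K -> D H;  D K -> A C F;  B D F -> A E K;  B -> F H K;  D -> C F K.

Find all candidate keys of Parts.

Attribute B never appears on the right-hand side of any dependency, so B must belong to every candidate key.
{B}⁺ = {B, F, H, K}, which is not all of the schema, so we must add further attributes.
{B, D}⁺: B→FHK adds F, H, K; D→CFK adds C; DF→AH adds A; BDF→AEK adds E → {A, B, C, D, E, F, H, K}. Minimal: {D}⁺ = {A, C, D, F, H, K}; {B}⁺ = {B, F, H, K} — none reach the full schema.
{B, E}⁺: B→FHK adds F, H, K; EK→DH adds D; DK→ACF adds A, C → {A, B, C, D, E, F, H, K}. Minimal: {E}⁺ = {E}; {B}⁺ = {B, F, H, K} — none reach the full schema.

(B, D), (B, E)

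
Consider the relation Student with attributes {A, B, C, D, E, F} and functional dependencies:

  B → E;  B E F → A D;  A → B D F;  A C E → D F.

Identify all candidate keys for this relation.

Attribute C never appears on the right-hand side of any dependency, so C must belong to every candidate key.
{C}⁺ = {C}, which is not all of the schema, so we must add further attributes.
{A, C}⁺: A→BDF adds B, D, F; B→E adds E → {A, B, C, D, E, F}. Minimal: {C}⁺ = {C}; {A}⁺ = {A, B, D, E, F} — none reach the full schema.
{B, C, F}⁺: B→E adds E; BEF→AD adds A, D → {A, B, C, D, E, F}. Minimal: {C, F}⁺ = {C, F}; {B, F}⁺ = {A, B, D, E, F}; {B, C}⁺ = {B, C, E} — none reach the full schema.
Any other superkey contains one of these as a subset, so there are no further candidate keys.

(A, C), (B, C, F)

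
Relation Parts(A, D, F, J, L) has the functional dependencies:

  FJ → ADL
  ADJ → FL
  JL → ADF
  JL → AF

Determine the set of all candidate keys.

(F, J), (J, L), (A, D, J)

Attribute J never appears on the right-hand side of any dependency, so J must belong to every candidate key.
{J}⁺ = {J}, which is not all of the schema, so we must add further attributes.
{F, J}⁺: FJ→ADL adds A, D, L → {A, D, F, J, L}. Minimal: {J}⁺ = {J}; {F}⁺ = {F} — none reach the full schema.
{J, L}⁺: JL→ADF adds A, D, F → {A, D, F, J, L}. Minimal: {L}⁺ = {L}; {J}⁺ = {J} — none reach the full schema.
{A, D, J}⁺: ADJ→FL adds F, L → {A, D, F, J, L}. Minimal: {D, J}⁺ = {D, J}; {A, J}⁺ = {A, J}; {A, D}⁺ = {A, D} — none reach the full schema.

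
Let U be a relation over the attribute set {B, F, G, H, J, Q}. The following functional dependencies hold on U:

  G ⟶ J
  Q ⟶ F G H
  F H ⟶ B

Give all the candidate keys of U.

(Q)

Attribute Q never appears on the right-hand side of any dependency, so Q must belong to every candidate key.
{Q}⁺ = {B, F, G, H, J, Q}, which is all of the schema, so {Q} is the only candidate key.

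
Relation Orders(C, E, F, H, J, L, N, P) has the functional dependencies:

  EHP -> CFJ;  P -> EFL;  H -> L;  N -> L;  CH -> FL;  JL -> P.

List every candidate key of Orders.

{H, J, N}, {H, N, P}

Attributes H, N never appear on any right-hand side, so every candidate key must contain {H, N}.
{H, N}⁺ = {H, L, N}, which is not all of the schema, so we must add further attributes.
{H, J, N}⁺: H→L adds L; JL→P adds P; P→EFL adds E, F; EHP→CFJ adds C → {C, E, F, H, J, L, N, P}.
{H, N, P}⁺: P→EFL adds E, F, L; EHP→CFJ adds C, J → {C, E, F, H, J, L, N, P}.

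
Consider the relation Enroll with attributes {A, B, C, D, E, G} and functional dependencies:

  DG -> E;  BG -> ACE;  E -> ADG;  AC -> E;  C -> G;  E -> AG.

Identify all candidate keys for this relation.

(B, C); (B, E); (B, G)

Attribute B never appears on the right-hand side of any dependency, so B must belong to every candidate key.
{B}⁺ = {B}, which is not all of the schema, so we must add further attributes.
{B, C}⁺: C→G adds G; BG→ACE adds A, E; E→ADG adds D → {A, B, C, D, E, G}. Minimal: {C}⁺ = {C, G}; {B}⁺ = {B} — none reach the full schema.
{B, E}⁺: E→ADG adds A, D, G; BG→ACE adds C → {A, B, C, D, E, G}. Minimal: {E}⁺ = {A, D, E, G}; {B}⁺ = {B} — none reach the full schema.
{B, G}⁺: BG→ACE adds A, C, E; E→ADG adds D → {A, B, C, D, E, G}. Minimal: {G}⁺ = {G}; {B}⁺ = {B} — none reach the full schema.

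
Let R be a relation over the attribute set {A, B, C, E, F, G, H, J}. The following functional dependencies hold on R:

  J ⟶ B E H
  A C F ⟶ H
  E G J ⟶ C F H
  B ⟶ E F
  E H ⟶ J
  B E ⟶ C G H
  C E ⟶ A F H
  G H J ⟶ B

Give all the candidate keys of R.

B; J; CE; EH

{B}⁺: B→EF adds E, F; BE→CGH adds C, G, H; CE→AFH adds A; EH→J adds J → {A, B, C, E, F, G, H, J}.
{J}⁺: J→BEH adds B, E, H; B→EF adds F; BE→CGH adds C, G; CE→AFH adds A → {A, B, C, E, F, G, H, J}.
{C, E}⁺: CE→AFH adds A, F, H; EH→J adds J; J→BEH adds B; BE→CGH adds G → {A, B, C, E, F, G, H, J}. Minimal: {E}⁺ = {E}; {C}⁺ = {C} — none reach the full schema.
{E, H}⁺: EH→J adds J; J→BEH adds B; B→EF adds F; BE→CGH adds C, G; CE→AFH adds A → {A, B, C, E, F, G, H, J}. Minimal: {H}⁺ = {H}; {E}⁺ = {E} — none reach the full schema.
Any other superkey contains one of these as a subset, so there are no further candidate keys.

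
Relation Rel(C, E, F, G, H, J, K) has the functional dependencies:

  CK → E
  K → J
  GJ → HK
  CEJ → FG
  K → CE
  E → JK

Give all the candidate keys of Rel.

{E}⁺: E→JK adds J, K; K→CE adds C; CEJ→FG adds F, G; GJ→HK adds H → {C, E, F, G, H, J, K}.
{K}⁺: K→J adds J; K→CE adds C, E; CEJ→FG adds F, G; GJ→HK adds H → {C, E, F, G, H, J, K}.
{G, J}⁺: GJ→HK adds H, K; K→CE adds C, E; CEJ→FG adds F → {C, E, F, G, H, J, K}. Minimal: {J}⁺ = {J}; {G}⁺ = {G} — none reach the full schema.

(E); (K); (G, J)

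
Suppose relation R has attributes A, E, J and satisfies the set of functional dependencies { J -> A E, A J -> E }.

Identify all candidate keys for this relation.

(J)

Attribute J never appears on the right-hand side of any dependency, so J must belong to every candidate key.
{J}⁺ = {A, E, J}, which is all of the schema, so {J} is the only candidate key.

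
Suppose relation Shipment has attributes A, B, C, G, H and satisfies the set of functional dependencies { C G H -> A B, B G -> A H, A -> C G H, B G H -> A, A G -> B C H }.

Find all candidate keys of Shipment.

A; BG; CGH

{A}⁺: A→CGH adds C, G, H; AG→BCH adds B → {A, B, C, G, H}.
{B, G}⁺: BG→AH adds A, H; A→CGH adds C → {A, B, C, G, H}. Minimal: {G}⁺ = {G}; {B}⁺ = {B} — none reach the full schema.
{C, G, H}⁺: CGH→AB adds A, B → {A, B, C, G, H}. Minimal: {G, H}⁺ = {G, H}; {C, H}⁺ = {C, H}; {C, G}⁺ = {C, G} — none reach the full schema.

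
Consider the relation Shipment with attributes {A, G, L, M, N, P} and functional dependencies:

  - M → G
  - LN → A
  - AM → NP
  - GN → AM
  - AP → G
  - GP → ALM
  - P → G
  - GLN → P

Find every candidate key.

{P}⁺: P→G adds G; GP→ALM adds A, L, M; AM→NP adds N → {A, G, L, M, N, P}.
{A, M}⁺: M→G adds G; AM→NP adds N, P; GP→ALM adds L → {A, G, L, M, N, P}. Minimal: {M}⁺ = {G, M}; {A}⁺ = {A} — none reach the full schema.
{G, N}⁺: GN→AM adds A, M; AM→NP adds P; GP→ALM adds L → {A, G, L, M, N, P}. Minimal: {N}⁺ = {N}; {G}⁺ = {G} — none reach the full schema.
{M, N}⁺: M→G adds G; GN→AM adds A; AM→NP adds P; GP→ALM adds L → {A, G, L, M, N, P}. Minimal: {N}⁺ = {N}; {M}⁺ = {G, M} — none reach the full schema.
Any other superkey contains one of these as a subset, so there are no further candidate keys.

(P), (A, M), (G, N), (M, N)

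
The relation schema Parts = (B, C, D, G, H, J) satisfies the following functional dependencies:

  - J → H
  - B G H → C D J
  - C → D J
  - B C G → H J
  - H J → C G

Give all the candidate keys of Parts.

{B, C}; {B, J}; {B, G, H}

Attribute B never appears on the right-hand side of any dependency, so B must belong to every candidate key.
{B}⁺ = {B}, which is not all of the schema, so we must add further attributes.
{B, C}⁺: C→DJ adds D, J; J→H adds H; HJ→CG adds G → {B, C, D, G, H, J}. Minimal: {C}⁺ = {C, D, G, H, J}; {B}⁺ = {B} — none reach the full schema.
{B, J}⁺: J→H adds H; HJ→CG adds C, G; BGH→CDJ adds D → {B, C, D, G, H, J}. Minimal: {J}⁺ = {C, D, G, H, J}; {B}⁺ = {B} — none reach the full schema.
{B, G, H}⁺: BGH→CDJ adds C, D, J → {B, C, D, G, H, J}. Minimal: {G, H}⁺ = {G, H}; {B, H}⁺ = {B, H}; {B, G}⁺ = {B, G} — none reach the full schema.
Any other superkey contains one of these as a subset, so there are no further candidate keys.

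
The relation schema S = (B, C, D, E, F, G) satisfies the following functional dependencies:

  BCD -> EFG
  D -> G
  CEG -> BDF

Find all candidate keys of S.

{B, C, D}; {C, D, E}; {C, E, G}

Attribute C never appears on the right-hand side of any dependency, so C must belong to every candidate key.
{C}⁺ = {C}, which is not all of the schema, so we must add further attributes.
{B, C, D}⁺: BCD→EFG adds E, F, G → {B, C, D, E, F, G}. Minimal: {C, D}⁺ = {C, D, G}; {B, D}⁺ = {B, D, G}; {B, C}⁺ = {B, C} — none reach the full schema.
{C, D, E}⁺: D→G adds G; CEG→BDF adds B, F → {B, C, D, E, F, G}. Minimal: {D, E}⁺ = {D, E, G}; {C, E}⁺ = {C, E}; {C, D}⁺ = {C, D, G} — none reach the full schema.
{C, E, G}⁺: CEG→BDF adds B, D, F → {B, C, D, E, F, G}. Minimal: {E, G}⁺ = {E, G}; {C, G}⁺ = {C, G}; {C, E}⁺ = {C, E} — none reach the full schema.
Any other superkey contains one of these as a subset, so there are no further candidate keys.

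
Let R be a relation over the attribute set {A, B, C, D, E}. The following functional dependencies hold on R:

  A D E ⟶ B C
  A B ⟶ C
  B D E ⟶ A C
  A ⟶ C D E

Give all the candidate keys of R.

{A}, {B, D, E}

{A}⁺: A→CDE adds C, D, E; ADE→BC adds B → {A, B, C, D, E}.
{B, D, E}⁺: BDE→AC adds A, C → {A, B, C, D, E}. Minimal: {D, E}⁺ = {D, E}; {B, E}⁺ = {B, E}; {B, D}⁺ = {B, D} — none reach the full schema.
Any other superkey contains one of these as a subset, so there are no further candidate keys.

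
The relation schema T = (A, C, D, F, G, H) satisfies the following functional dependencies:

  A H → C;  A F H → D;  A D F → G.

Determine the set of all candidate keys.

{A, F, H}

Attributes A, F, H never appear on any right-hand side, so every candidate key must contain {A, F, H}.
{A, F, H}⁺ = {A, C, D, F, G, H}, which is all of the schema, so {A, F, H} is the only candidate key.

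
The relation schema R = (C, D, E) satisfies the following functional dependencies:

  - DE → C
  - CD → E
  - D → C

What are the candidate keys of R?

{D}

Attribute D never appears on the right-hand side of any dependency, so D must belong to every candidate key.
{D}⁺ = {C, D, E}, which is all of the schema, so {D} is the only candidate key.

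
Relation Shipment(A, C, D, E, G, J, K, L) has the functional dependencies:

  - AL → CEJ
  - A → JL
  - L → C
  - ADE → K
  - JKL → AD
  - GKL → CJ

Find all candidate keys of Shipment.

ADG, AGK, GKL

Attribute G never appears on the right-hand side of any dependency, so G must belong to every candidate key.
{G}⁺ = {G}, which is not all of the schema, so we must add further attributes.
{A, D, G}⁺: A→JL adds J, L; L→C adds C; AL→CEJ adds E; ADE→K adds K → {A, C, D, E, G, J, K, L}. Minimal: {D, G}⁺ = {D, G}; {A, G}⁺ = {A, C, E, G, J, L}; {A, D}⁺ = {A, C, D, E, J, K, L} — none reach the full schema.
{A, G, K}⁺: A→JL adds J, L; L→C adds C; JKL→AD adds D; AL→CEJ adds E → {A, C, D, E, G, J, K, L}. Minimal: {G, K}⁺ = {G, K}; {A, K}⁺ = {A, C, D, E, J, K, L}; {A, G}⁺ = {A, C, E, G, J, L} — none reach the full schema.
{G, K, L}⁺: L→C adds C; GKL→CJ adds J; JKL→AD adds A, D; AL→CEJ adds E → {A, C, D, E, G, J, K, L}. Minimal: {K, L}⁺ = {C, K, L}; {G, L}⁺ = {C, G, L}; {G, K}⁺ = {G, K} — none reach the full schema.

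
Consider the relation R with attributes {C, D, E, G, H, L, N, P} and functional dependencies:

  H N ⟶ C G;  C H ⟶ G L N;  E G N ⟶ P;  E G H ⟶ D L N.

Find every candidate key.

CEH, EGH, EHN

Attributes E, H never appear on any right-hand side, so every candidate key must contain {E, H}.
{E, H}⁺ = {E, H}, which is not all of the schema, so we must add further attributes.
{C, E, H}⁺: CH→GLN adds G, L, N; EGN→P adds P; EGH→DLN adds D → {C, D, E, G, H, L, N, P}. Minimal: {E, H}⁺ = {E, H}; {C, H}⁺ = {C, G, H, L, N}; {C, E}⁺ = {C, E} — none reach the full schema.
{E, G, H}⁺: EGH→DLN adds D, L, N; HN→CG adds C; EGN→P adds P → {C, D, E, G, H, L, N, P}. Minimal: {G, H}⁺ = {G, H}; {E, H}⁺ = {E, H}; {E, G}⁺ = {E, G} — none reach the full schema.
{E, H, N}⁺: HN→CG adds C, G; CH→GLN adds L; EGN→P adds P; EGH→DLN adds D → {C, D, E, G, H, L, N, P}. Minimal: {H, N}⁺ = {C, G, H, L, N}; {E, N}⁺ = {E, N}; {E, H}⁺ = {E, H} — none reach the full schema.
Any other superkey contains one of these as a subset, so there are no further candidate keys.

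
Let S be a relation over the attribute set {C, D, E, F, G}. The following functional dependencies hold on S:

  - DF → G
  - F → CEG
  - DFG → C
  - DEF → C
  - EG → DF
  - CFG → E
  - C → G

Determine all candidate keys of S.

(F), (C, E), (E, G)

{F}⁺: F→CEG adds C, E, G; EG→DF adds D → {C, D, E, F, G}.
{C, E}⁺: C→G adds G; EG→DF adds D, F → {C, D, E, F, G}. Minimal: {E}⁺ = {E}; {C}⁺ = {C, G} — none reach the full schema.
{E, G}⁺: EG→DF adds D, F; F→CEG adds C → {C, D, E, F, G}. Minimal: {G}⁺ = {G}; {E}⁺ = {E} — none reach the full schema.
Any other superkey contains one of these as a subset, so there are no further candidate keys.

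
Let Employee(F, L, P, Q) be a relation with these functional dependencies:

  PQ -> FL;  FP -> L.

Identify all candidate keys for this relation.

Attributes P, Q never appear on any right-hand side, so every candidate key must contain {P, Q}.
{P, Q}⁺ = {F, L, P, Q}, which is all of the schema, so {P, Q} is the only candidate key.

{P, Q}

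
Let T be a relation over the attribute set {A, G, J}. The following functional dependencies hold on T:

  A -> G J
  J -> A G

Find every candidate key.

{A}, {J}

{A}⁺: A→GJ adds G, J → {A, G, J}.
{J}⁺: J→AG adds A, G → {A, G, J}.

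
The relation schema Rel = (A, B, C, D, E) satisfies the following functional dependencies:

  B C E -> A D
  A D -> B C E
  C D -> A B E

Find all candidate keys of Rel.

{A, D}⁺: AD→BCE adds B, C, E → {A, B, C, D, E}. Minimal: {D}⁺ = {D}; {A}⁺ = {A} — none reach the full schema.
{C, D}⁺: CD→ABE adds A, B, E → {A, B, C, D, E}. Minimal: {D}⁺ = {D}; {C}⁺ = {C} — none reach the full schema.
{B, C, E}⁺: BCE→AD adds A, D → {A, B, C, D, E}. Minimal: {C, E}⁺ = {C, E}; {B, E}⁺ = {B, E}; {B, C}⁺ = {B, C} — none reach the full schema.
Any other superkey contains one of these as a subset, so there are no further candidate keys.

{A, D}, {C, D}, {B, C, E}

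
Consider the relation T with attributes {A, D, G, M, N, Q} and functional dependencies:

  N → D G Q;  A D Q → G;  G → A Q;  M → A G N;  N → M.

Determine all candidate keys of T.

{M}⁺: M→AGN adds A, G, N; N→DGQ adds D, Q → {A, D, G, M, N, Q}.
{N}⁺: N→DGQ adds D, G, Q; G→AQ adds A; N→M adds M → {A, D, G, M, N, Q}.
Any other superkey contains one of these as a subset, so there are no further candidate keys.

M; N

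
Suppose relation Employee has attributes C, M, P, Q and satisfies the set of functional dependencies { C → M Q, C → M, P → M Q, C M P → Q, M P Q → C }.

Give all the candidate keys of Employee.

Attribute P never appears on the right-hand side of any dependency, so P must belong to every candidate key.
{P}⁺ = {C, M, P, Q}, which is all of the schema, so {P} is the only candidate key.

P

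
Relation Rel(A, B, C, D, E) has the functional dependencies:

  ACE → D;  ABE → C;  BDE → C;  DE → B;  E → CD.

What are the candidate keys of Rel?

{A, E}

Attributes A, E never appear on any right-hand side, so every candidate key must contain {A, E}.
{A, E}⁺ = {A, B, C, D, E}, which is all of the schema, so {A, E} is the only candidate key.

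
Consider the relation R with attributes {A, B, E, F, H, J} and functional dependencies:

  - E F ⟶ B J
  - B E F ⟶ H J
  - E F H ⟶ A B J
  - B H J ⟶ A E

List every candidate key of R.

Attribute F never appears on the right-hand side of any dependency, so F must belong to every candidate key.
{F}⁺ = {F}, which is not all of the schema, so we must add further attributes.
{E, F}⁺: EF→BJ adds B, J; BEF→HJ adds H; EFH→ABJ adds A → {A, B, E, F, H, J}. Minimal: {F}⁺ = {F}; {E}⁺ = {E} — none reach the full schema.
{B, F, H, J}⁺: BHJ→AE adds A, E → {A, B, E, F, H, J}. Minimal: {F, H, J}⁺ = {F, H, J}; {B, H, J}⁺ = {A, B, E, H, J}; {B, F, J}⁺ = {B, F, J}; … — none reach the full schema.

{E, F}, {B, F, H, J}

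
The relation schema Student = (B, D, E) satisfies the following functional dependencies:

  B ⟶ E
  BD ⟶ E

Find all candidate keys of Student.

{B, D}

Attributes B, D never appear on any right-hand side, so every candidate key must contain {B, D}.
{B, D}⁺ = {B, D, E}, which is all of the schema, so {B, D} is the only candidate key.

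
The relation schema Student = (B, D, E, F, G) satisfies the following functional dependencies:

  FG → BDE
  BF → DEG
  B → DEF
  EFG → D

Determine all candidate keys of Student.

{B}; {F, G}

{B}⁺: B→DEF adds D, E, F; BF→DEG adds G → {B, D, E, F, G}.
{F, G}⁺: FG→BDE adds B, D, E → {B, D, E, F, G}. Minimal: {G}⁺ = {G}; {F}⁺ = {F} — none reach the full schema.
Any other superkey contains one of these as a subset, so there are no further candidate keys.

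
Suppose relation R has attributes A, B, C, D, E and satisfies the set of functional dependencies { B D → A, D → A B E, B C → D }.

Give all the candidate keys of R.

Attribute C never appears on the right-hand side of any dependency, so C must belong to every candidate key.
{C}⁺ = {C}, which is not all of the schema, so we must add further attributes.
{B, C}⁺: BC→D adds D; BD→A adds A; D→ABE adds E → {A, B, C, D, E}. Minimal: {C}⁺ = {C}; {B}⁺ = {B} — none reach the full schema.
{C, D}⁺: D→ABE adds A, B, E → {A, B, C, D, E}. Minimal: {D}⁺ = {A, B, D, E}; {C}⁺ = {C} — none reach the full schema.

BC; CD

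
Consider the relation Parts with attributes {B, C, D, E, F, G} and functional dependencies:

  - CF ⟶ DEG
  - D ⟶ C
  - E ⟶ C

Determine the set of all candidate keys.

Attributes B, F never appear on any right-hand side, so every candidate key must contain {B, F}.
{B, F}⁺ = {B, F}, which is not all of the schema, so we must add further attributes.
{B, C, F}⁺: CF→DEG adds D, E, G → {B, C, D, E, F, G}.
{B, D, F}⁺: D→C adds C; CF→DEG adds E, G → {B, C, D, E, F, G}.
{B, E, F}⁺: E→C adds C; CF→DEG adds D, G → {B, C, D, E, F, G}.

(B, C, F), (B, D, F), (B, E, F)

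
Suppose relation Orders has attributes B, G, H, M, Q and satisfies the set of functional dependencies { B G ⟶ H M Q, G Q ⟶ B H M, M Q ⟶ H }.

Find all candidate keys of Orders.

{B, G}, {G, Q}

Attribute G never appears on the right-hand side of any dependency, so G must belong to every candidate key.
{G}⁺ = {G}, which is not all of the schema, so we must add further attributes.
{B, G}⁺: BG→HMQ adds H, M, Q → {B, G, H, M, Q}. Minimal: {G}⁺ = {G}; {B}⁺ = {B} — none reach the full schema.
{G, Q}⁺: GQ→BHM adds B, H, M → {B, G, H, M, Q}. Minimal: {Q}⁺ = {Q}; {G}⁺ = {G} — none reach the full schema.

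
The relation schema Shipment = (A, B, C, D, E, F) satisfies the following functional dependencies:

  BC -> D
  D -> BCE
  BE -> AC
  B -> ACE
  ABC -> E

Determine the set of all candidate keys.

{B, F}, {D, F}

Attribute F never appears on the right-hand side of any dependency, so F must belong to every candidate key.
{F}⁺ = {F}, which is not all of the schema, so we must add further attributes.
{B, F}⁺: B→ACE adds A, C, E; BC→D adds D → {A, B, C, D, E, F}. Minimal: {F}⁺ = {F}; {B}⁺ = {A, B, C, D, E} — none reach the full schema.
{D, F}⁺: D→BCE adds B, C, E; BE→AC adds A → {A, B, C, D, E, F}. Minimal: {F}⁺ = {F}; {D}⁺ = {A, B, C, D, E} — none reach the full schema.
Any other superkey contains one of these as a subset, so there are no further candidate keys.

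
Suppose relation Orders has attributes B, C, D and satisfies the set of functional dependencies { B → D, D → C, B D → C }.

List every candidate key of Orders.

{B}

Attribute B never appears on the right-hand side of any dependency, so B must belong to every candidate key.
{B}⁺ = {B, C, D}, which is all of the schema, so {B} is the only candidate key.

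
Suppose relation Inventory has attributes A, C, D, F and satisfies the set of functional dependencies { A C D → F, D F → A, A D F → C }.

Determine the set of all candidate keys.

Attribute D never appears on the right-hand side of any dependency, so D must belong to every candidate key.
{D}⁺ = {D}, which is not all of the schema, so we must add further attributes.
{D, F}⁺: DF→A adds A; ADF→C adds C → {A, C, D, F}. Minimal: {F}⁺ = {F}; {D}⁺ = {D} — none reach the full schema.
{A, C, D}⁺: ACD→F adds F → {A, C, D, F}. Minimal: {C, D}⁺ = {C, D}; {A, D}⁺ = {A, D}; {A, C}⁺ = {A, C} — none reach the full schema.
Any other superkey contains one of these as a subset, so there are no further candidate keys.

DF, ACD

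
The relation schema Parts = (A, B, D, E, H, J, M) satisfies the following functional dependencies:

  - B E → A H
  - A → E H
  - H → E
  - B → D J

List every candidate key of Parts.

(A, B, M), (B, E, M), (B, H, M)

Attributes B, M never appear on any right-hand side, so every candidate key must contain {B, M}.
{B, M}⁺ = {B, D, J, M}, which is not all of the schema, so we must add further attributes.
{A, B, M}⁺: A→EH adds E, H; B→DJ adds D, J → {A, B, D, E, H, J, M}. Minimal: {B, M}⁺ = {B, D, J, M}; {A, M}⁺ = {A, E, H, M}; {A, B}⁺ = {A, B, D, E, H, J} — none reach the full schema.
{B, E, M}⁺: BE→AH adds A, H; B→DJ adds D, J → {A, B, D, E, H, J, M}. Minimal: {E, M}⁺ = {E, M}; {B, M}⁺ = {B, D, J, M}; {B, E}⁺ = {A, B, D, E, H, J} — none reach the full schema.
{B, H, M}⁺: H→E adds E; B→DJ adds D, J; BE→AH adds A → {A, B, D, E, H, J, M}. Minimal: {H, M}⁺ = {E, H, M}; {B, M}⁺ = {B, D, J, M}; {B, H}⁺ = {A, B, D, E, H, J} — none reach the full schema.
Any other superkey contains one of these as a subset, so there are no further candidate keys.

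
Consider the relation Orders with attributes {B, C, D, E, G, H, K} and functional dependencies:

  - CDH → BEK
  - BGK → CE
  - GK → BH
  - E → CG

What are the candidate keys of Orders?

(C, D, H), (D, E, H), (D, E, K), (D, G, K)

Attribute D never appears on the right-hand side of any dependency, so D must belong to every candidate key.
{D}⁺ = {D}, which is not all of the schema, so we must add further attributes.
{C, D, H}⁺: CDH→BEK adds B, E, K; E→CG adds G → {B, C, D, E, G, H, K}. Minimal: {D, H}⁺ = {D, H}; {C, H}⁺ = {C, H}; {C, D}⁺ = {C, D} — none reach the full schema.
{D, E, H}⁺: E→CG adds C, G; CDH→BEK adds B, K → {B, C, D, E, G, H, K}. Minimal: {E, H}⁺ = {C, E, G, H}; {D, H}⁺ = {D, H}; {D, E}⁺ = {C, D, E, G} — none reach the full schema.
{D, E, K}⁺: E→CG adds C, G; GK→BH adds B, H → {B, C, D, E, G, H, K}. Minimal: {E, K}⁺ = {B, C, E, G, H, K}; {D, K}⁺ = {D, K}; {D, E}⁺ = {C, D, E, G} — none reach the full schema.
{D, G, K}⁺: GK→BH adds B, H; BGK→CE adds C, E → {B, C, D, E, G, H, K}. Minimal: {G, K}⁺ = {B, C, E, G, H, K}; {D, K}⁺ = {D, K}; {D, G}⁺ = {D, G} — none reach the full schema.
Any other superkey contains one of these as a subset, so there are no further candidate keys.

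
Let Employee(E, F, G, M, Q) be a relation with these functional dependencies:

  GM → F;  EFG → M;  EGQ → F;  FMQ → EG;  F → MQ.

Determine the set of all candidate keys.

{F}⁺: F→MQ adds M, Q; FMQ→EG adds E, G → {E, F, G, M, Q}.
{G, M}⁺: GM→F adds F; F→MQ adds Q; FMQ→EG adds E → {E, F, G, M, Q}. Minimal: {M}⁺ = {M}; {G}⁺ = {G} — none reach the full schema.
{E, G, Q}⁺: EGQ→F adds F; F→MQ adds M → {E, F, G, M, Q}. Minimal: {G, Q}⁺ = {G, Q}; {E, Q}⁺ = {E, Q}; {E, G}⁺ = {E, G} — none reach the full schema.
Any other superkey contains one of these as a subset, so there are no further candidate keys.

{F}; {G, M}; {E, G, Q}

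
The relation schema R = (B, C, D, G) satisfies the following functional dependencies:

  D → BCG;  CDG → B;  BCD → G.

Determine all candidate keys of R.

{D}⁺: D→BCG adds B, C, G → {B, C, D, G}.

D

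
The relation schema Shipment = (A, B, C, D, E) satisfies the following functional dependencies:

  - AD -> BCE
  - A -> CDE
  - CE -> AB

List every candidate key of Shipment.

A; CE

{A}⁺: A→CDE adds C, D, E; CE→AB adds B → {A, B, C, D, E}.
{C, E}⁺: CE→AB adds A, B; A→CDE adds D → {A, B, C, D, E}. Minimal: {E}⁺ = {E}; {C}⁺ = {C} — none reach the full schema.
Any other superkey contains one of these as a subset, so there are no further candidate keys.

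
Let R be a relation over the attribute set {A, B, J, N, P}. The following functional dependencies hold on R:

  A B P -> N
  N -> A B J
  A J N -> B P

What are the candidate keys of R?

{N}; {A, B, P}

{N}⁺: N→ABJ adds A, B, J; AJN→BP adds P → {A, B, J, N, P}.
{A, B, P}⁺: ABP→N adds N; N→ABJ adds J → {A, B, J, N, P}. Minimal: {B, P}⁺ = {B, P}; {A, P}⁺ = {A, P}; {A, B}⁺ = {A, B} — none reach the full schema.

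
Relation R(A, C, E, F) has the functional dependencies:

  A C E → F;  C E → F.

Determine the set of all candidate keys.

Attributes A, C, E never appear on any right-hand side, so every candidate key must contain {A, C, E}.
{A, C, E}⁺ = {A, C, E, F}, which is all of the schema, so {A, C, E} is the only candidate key.

{A, C, E}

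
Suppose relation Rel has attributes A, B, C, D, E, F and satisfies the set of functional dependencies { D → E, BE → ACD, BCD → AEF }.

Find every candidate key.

{B, D}⁺: D→E adds E; BE→ACD adds A, C; BCD→AEF adds F → {A, B, C, D, E, F}. Minimal: {D}⁺ = {D, E}; {B}⁺ = {B} — none reach the full schema.
{B, E}⁺: BE→ACD adds A, C, D; BCD→AEF adds F → {A, B, C, D, E, F}. Minimal: {E}⁺ = {E}; {B}⁺ = {B} — none reach the full schema.
Any other superkey contains one of these as a subset, so there are no further candidate keys.

BD; BE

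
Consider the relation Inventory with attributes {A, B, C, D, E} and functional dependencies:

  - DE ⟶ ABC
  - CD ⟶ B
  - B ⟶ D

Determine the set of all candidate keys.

Attribute E never appears on the right-hand side of any dependency, so E must belong to every candidate key.
{E}⁺ = {E}, which is not all of the schema, so we must add further attributes.
{B, E}⁺: B→D adds D; DE→ABC adds A, C → {A, B, C, D, E}. Minimal: {E}⁺ = {E}; {B}⁺ = {B, D} — none reach the full schema.
{D, E}⁺: DE→ABC adds A, B, C → {A, B, C, D, E}. Minimal: {E}⁺ = {E}; {D}⁺ = {D} — none reach the full schema.

{B, E}, {D, E}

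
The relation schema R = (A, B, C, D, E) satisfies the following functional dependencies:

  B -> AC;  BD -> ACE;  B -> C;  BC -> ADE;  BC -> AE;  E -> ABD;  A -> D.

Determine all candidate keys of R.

{B}⁺: B→AC adds A, C; BC→ADE adds D, E → {A, B, C, D, E}.
{E}⁺: E→ABD adds A, B, D; B→AC adds C → {A, B, C, D, E}.

(B), (E)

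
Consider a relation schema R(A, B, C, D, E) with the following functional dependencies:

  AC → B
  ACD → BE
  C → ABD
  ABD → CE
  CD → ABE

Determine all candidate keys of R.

C, ABD

{C}⁺: C→ABD adds A, B, D; ABD→CE adds E → {A, B, C, D, E}.
{A, B, D}⁺: ABD→CE adds C, E → {A, B, C, D, E}. Minimal: {B, D}⁺ = {B, D}; {A, D}⁺ = {A, D}; {A, B}⁺ = {A, B} — none reach the full schema.
Any other superkey contains one of these as a subset, so there are no further candidate keys.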